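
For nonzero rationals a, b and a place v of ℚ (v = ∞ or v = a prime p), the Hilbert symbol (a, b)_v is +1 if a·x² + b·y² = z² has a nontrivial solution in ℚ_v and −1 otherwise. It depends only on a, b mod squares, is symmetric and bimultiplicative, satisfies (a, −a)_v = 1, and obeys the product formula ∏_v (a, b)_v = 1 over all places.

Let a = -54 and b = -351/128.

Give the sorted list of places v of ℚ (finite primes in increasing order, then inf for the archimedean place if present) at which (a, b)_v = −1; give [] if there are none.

(a, b) ≡ (-6, -78) mod (ℚ^×)²; places V = {2, 3, 13, ∞}.
(a,b)_2: α=1, β=-7; u≡5, v≡1 (mod 8); ε(u)ε(v)=0·0, αω(v)=1·0, βω(u)=-7·1; sum ≡ 1  ⇒  -1.
(a,b)_13: α=0, u≡11; β=1, v≡7 (mod 13); (11|13)=-1, (7|13)=-1; sign (−1)^0·-1^1·-1^0 = -1.
(a,b)_∞: sgn(-6)=−, sgn(-78)=−, so -1.
(a,b)_3: α=3, u≡1; β=3, v≡1 (mod 3); (1|3)=+1, (1|3)=+1; sign (−1)^1·+1^3·+1^3 = -1.
|Ram(-6, -78)| = 4, even; anisotropic at {2, 3, 13, ∞}.

[2, 3, 13, inf]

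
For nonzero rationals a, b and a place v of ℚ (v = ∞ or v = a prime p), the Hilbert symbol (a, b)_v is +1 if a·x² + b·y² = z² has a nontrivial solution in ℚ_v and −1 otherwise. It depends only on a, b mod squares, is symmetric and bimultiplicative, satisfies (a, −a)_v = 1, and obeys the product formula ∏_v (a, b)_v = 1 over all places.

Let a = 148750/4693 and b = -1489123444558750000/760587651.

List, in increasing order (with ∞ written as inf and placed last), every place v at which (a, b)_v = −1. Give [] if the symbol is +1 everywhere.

(a, b) ≡ (3094, -13585) mod (ℚ^×)²; places V = {2, 3, 5, 7, 11, 13, 17, 19, 37, 59, ∞}.
(a,b)_∞: sgn(3094)=+, sgn(-13585)=−, so +1.
(a,b)_19: α=-2, u≡16; β=-3, v≡9 (mod 19); (16|19)=+1, (9|19)=+1; sign (−1)^0·+1^-3·+1^-2 = +1.
(a,b)_5: α=4, u≡1; β=7, v≡3 (mod 5); (1|5)=+1, (3|5)=-1; sign (−1)^0·+1^7·-1^4 = +1.
(a,b)_7: α=1, u≡4; β=2, v≡4 (mod 7); (4|7)=+1, (4|7)=+1; sign (−1)^0·+1^2·+1^1 = +1.
(a,b)_17: α=1, u≡12; β=2, v≡1 (mod 17); (12|17)=-1, (1|17)=+1; sign (−1)^0·-1^2·+1^1 = +1.
(a,b)_13: α=-1, u≡3; β=3, v≡7 (mod 13); (3|13)=+1, (7|13)=-1; sign (−1)^0·+1^3·-1^-1 = -1.
(a,b)_59: α=0, u≡28; β=2, v≡18 (mod 59); (28|59)=+1, (18|59)=-1; sign (−1)^0·+1^2·-1^0 = +1.
(a,b)_37: α=0, u≡23; β=-2, v≡14 (mod 37); (23|37)=-1, (14|37)=-1; sign (−1)^0·-1^-2·-1^0 = +1.
(a,b)_11: α=0, u≡9; β=1, v≡2 (mod 11); (9|11)=+1, (2|11)=-1; sign (−1)^0·+1^1·-1^0 = +1.
(a,b)_2: α=1, β=4; u≡3, v≡7 (mod 8); ε(u)ε(v)=1·1, αω(v)=1·0, βω(u)=4·1; sum ≡ 1  ⇒  -1.
(a,b)_3: α=0, u≡1; β=-4, v≡2 (mod 3); (1|3)=+1, (2|3)=-1; sign (−1)^0·+1^-4·-1^0 = +1.
Ram(3094, -13585) = {2, 13}; no ℚ_2-point on the conic.

[2, 13]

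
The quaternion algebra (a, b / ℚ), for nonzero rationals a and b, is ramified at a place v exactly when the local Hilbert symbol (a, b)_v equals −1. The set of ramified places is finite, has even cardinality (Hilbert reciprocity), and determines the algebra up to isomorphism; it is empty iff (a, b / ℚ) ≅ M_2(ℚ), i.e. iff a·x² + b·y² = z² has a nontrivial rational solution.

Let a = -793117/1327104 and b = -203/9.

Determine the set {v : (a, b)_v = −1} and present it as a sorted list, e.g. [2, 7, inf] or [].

[13, inf]

(a, b) ≡ (-13, -203) mod (ℚ^×)²; places V = {2, 3, 7, 13, 19, 29, ∞}.
(a,b)_3: α=-4, u≡2; β=-2, v≡1 (mod 3); (2|3)=-1, (1|3)=+1; sign (−1)^0·-1^-2·+1^-4 = +1.
(a,b)_2: α=-14, β=0; u≡3, v≡5 (mod 8); ε(u)ε(v)=1·0, αω(v)=-14·1, βω(u)=0·1; sum ≡ 0  ⇒  +1.
(a,b)_∞: sgn(-13)=−, sgn(-203)=−, so -1.
(a,b)_29: α=0, u≡20; β=1, v≡25 (mod 29); (20|29)=+1, (25|29)=+1; sign (−1)^0·+1^1·+1^0 = +1.
(a,b)_7: α=0, u≡2; β=1, v≡3 (mod 7); (2|7)=+1, (3|7)=-1; sign (−1)^0·+1^1·-1^0 = +1.
(a,b)_13: α=3, u≡10; β=0, v≡2 (mod 13); (10|13)=+1, (2|13)=-1; sign (−1)^0·+1^0·-1^3 = -1.
(a,b)_19: α=2, u≡11; β=0, v≡7 (mod 19); (11|19)=+1, (7|19)=+1; sign (−1)^0·+1^0·+1^2 = +1.
|Ram(-13, -203)| = 2, even; anisotropic at {13, ∞}.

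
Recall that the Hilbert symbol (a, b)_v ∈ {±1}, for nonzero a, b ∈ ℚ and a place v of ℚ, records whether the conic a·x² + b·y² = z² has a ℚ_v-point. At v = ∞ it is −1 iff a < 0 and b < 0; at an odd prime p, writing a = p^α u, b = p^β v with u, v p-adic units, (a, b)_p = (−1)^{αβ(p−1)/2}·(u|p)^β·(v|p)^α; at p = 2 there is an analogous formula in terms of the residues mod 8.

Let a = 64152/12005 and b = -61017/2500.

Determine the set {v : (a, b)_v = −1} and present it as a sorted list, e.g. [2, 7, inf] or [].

(a, b) ≡ (110, -33) mod (ℚ^×)²; places V = {2, 3, 5, 7, 11, 43, ∞}.
(a,b)_43: α=0, u≡21; β=2, v≡16 (mod 43); (21|43)=+1, (16|43)=+1; sign (−1)^0·+1^2·+1^0 = +1.
(a,b)_5: α=-1, u≡2; β=-4, v≡2 (mod 5); (2|5)=-1, (2|5)=-1; sign (−1)^0·-1^-4·-1^-1 = -1.
(a,b)_7: α=-4, u≡5; β=0, v≡2 (mod 7); (5|7)=-1, (2|7)=+1; sign (−1)^0·-1^0·+1^-4 = +1.
(a,b)_∞: sgn(110)=+, sgn(-33)=−, so +1.
(a,b)_3: α=6, u≡2; β=1, v≡1 (mod 3); (2|3)=-1, (1|3)=+1; sign (−1)^0·-1^1·+1^6 = -1.
(a,b)_2: α=3, β=-2; u≡7, v≡7 (mod 8); ε(u)ε(v)=1·1, αω(v)=3·0, βω(u)=-2·0; sum ≡ 1  ⇒  -1.
(a,b)_11: α=1, u≡6; β=1, v≡10 (mod 11); (6|11)=-1, (10|11)=-1; sign (−1)^1·-1^1·-1^1 = -1.
(110, -33 / ℚ) ramifies at {2, 3, 5, 11}: a division algebra.

[2, 3, 5, 11]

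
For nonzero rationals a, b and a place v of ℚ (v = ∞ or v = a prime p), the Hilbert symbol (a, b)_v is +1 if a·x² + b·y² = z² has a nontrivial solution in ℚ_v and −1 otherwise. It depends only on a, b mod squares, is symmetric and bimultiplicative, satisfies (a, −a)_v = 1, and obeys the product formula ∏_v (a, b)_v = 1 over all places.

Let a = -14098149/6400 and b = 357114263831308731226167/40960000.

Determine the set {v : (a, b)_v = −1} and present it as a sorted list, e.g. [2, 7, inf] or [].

[2, 23, 31, 37]

Mod squares: a ≡ -9269, b ≡ 11063. Check v ∈ {∞, 2, 3, 5, 13, 23, 31, 37}.
v=3: a=3^2·(≡1), b=3^4·(≡2) mod 3; (1|3)=+1, (2|3)=-1; (−1)^{2·4·1}·(+1)^4·(-1)^2 = +1.
v=∞: -9269 < 0 and 11063 > 0  ⇒  (a,b)_∞ = +1.
v=23: a=23^1·(≡17), b=23^3·(≡5) mod 23; (17|23)=-1, (5|23)=-1; (−1)^{1·3·11}·(-1)^3·(-1)^1 = -1.
v=13: a=13^3·(≡11), b=13^9·(≡2) mod 13; (11|13)=-1, (2|13)=-1; (−1)^{3·9·6}·(-1)^9·(-1)^3 = +1.
v=5: a=5^-2·(≡1), b=5^-4·(≡2) mod 5; (1|5)=+1, (2|5)=-1; (−1)^{-2·-4·2}·(+1)^-4·(-1)^-2 = +1.
v=37: a=37^0·(≡2), b=37^1·(≡7) mod 37; (2|37)=-1, (7|37)=+1; (−1)^{0·1·18}·(-1)^1·(+1)^0 = -1.
v=31: a=31^1·(≡6), b=31^4·(≡30) mod 31; (6|31)=-1, (30|31)=-1; (−1)^{1·4·15}·(-1)^4·(-1)^1 = -1.
v=2: v_2(a)=-8, v_2(b)=-16; units ≡ 3, 7 (mod 8); ε·ε+αω+βω = 1·1+-8·0+-16·1 ≡ 1  ⇒  (a,b)_2 = -1.
|Ram(-9269, 11063)| = 4, even; anisotropic at {2, 23, 31, 37}.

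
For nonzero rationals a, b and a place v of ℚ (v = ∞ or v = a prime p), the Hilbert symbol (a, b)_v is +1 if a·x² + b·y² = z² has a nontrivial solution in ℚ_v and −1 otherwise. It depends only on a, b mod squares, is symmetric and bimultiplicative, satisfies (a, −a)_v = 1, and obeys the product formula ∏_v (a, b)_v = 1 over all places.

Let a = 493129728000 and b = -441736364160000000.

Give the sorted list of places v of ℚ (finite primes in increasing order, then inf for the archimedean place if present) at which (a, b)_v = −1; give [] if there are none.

Mod squares: a ≡ 2730, b ≡ -210. Check v ∈ {∞, 2, 3, 5, 7, 13}.
v=2: v_2(a)=15, v_2(b)=13; units ≡ 5, 7 (mod 8); ε·ε+αω+βω = 0·1+15·0+13·1 ≡ 1  ⇒  (a,b)_2 = -1.
v=13: a=13^1·(≡8), b=13^2·(≡2) mod 13; (8|13)=-1, (2|13)=-1; (−1)^{1·2·6}·(-1)^2·(-1)^1 = -1.
v=5: a=5^3·(≡4), b=5^7·(≡2) mod 5; (4|5)=+1, (2|5)=-1; (−1)^{3·7·2}·(+1)^7·(-1)^3 = -1.
v=3: a=3^3·(≡1), b=3^5·(≡2) mod 3; (1|3)=+1, (2|3)=-1; (−1)^{3·5·1}·(+1)^5·(-1)^3 = +1.
v=7: a=7^3·(≡6), b=7^5·(≡6) mod 7; (6|7)=-1, (6|7)=-1; (−1)^{3·5·3}·(-1)^5·(-1)^3 = -1.
v=∞: 2730 > 0 and -210 < 0  ⇒  (a,b)_∞ = +1.
|Ram(2730, -210)| = 4, even; anisotropic at {2, 5, 7, 13}.

[2, 5, 7, 13]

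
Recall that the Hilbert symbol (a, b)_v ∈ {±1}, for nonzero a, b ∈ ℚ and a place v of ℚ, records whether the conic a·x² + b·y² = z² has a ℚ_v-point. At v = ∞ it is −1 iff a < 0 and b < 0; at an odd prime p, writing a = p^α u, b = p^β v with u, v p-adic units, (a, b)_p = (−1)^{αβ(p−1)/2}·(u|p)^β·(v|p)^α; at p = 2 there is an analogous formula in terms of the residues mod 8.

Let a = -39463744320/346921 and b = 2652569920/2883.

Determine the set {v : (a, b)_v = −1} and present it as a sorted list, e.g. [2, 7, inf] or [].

[2, 3, 5, 7]

(a, b) ≡ (-5005, 15015) mod (ℚ^×)²; places V = {2, 3, 5, 7, 11, 13, 19, 31, ∞}.
(a,b)_3: α=6, u≡2; β=-1, v≡1 (mod 3); (2|3)=-1, (1|3)=+1; sign (−1)^0·-1^-1·+1^6 = -1.
(a,b)_5: α=1, u≡1; β=1, v≡3 (mod 5); (1|5)=+1, (3|5)=-1; sign (−1)^0·+1^1·-1^1 = -1.
(a,b)_∞: sgn(-5005)=−, sgn(15015)=+, so +1.
(a,b)_2: α=6, β=6; u≡3, v≡7 (mod 8); ε(u)ε(v)=1·1, αω(v)=6·0, βω(u)=6·1; sum ≡ 1  ⇒  -1.
(a,b)_13: α=3, u≡7; β=3, v≡5 (mod 13); (7|13)=-1, (5|13)=-1; sign (−1)^0·-1^3·-1^3 = +1.
(a,b)_19: α=-2, u≡16; β=0, v≡7 (mod 19); (16|19)=+1, (7|19)=+1; sign (−1)^0·+1^0·+1^-2 = +1.
(a,b)_11: α=1, u≡10; β=1, v≡5 (mod 11); (10|11)=-1, (5|11)=+1; sign (−1)^1·-1^1·+1^1 = +1.
(a,b)_31: α=-2, u≡15; β=-2, v≡27 (mod 31); (15|31)=-1, (27|31)=-1; sign (−1)^0·-1^-2·-1^-2 = +1.
(a,b)_7: α=1, u≡6; β=3, v≡6 (mod 7); (6|7)=-1, (6|7)=-1; sign (−1)^1·-1^3·-1^1 = -1.
|Ram(-5005, 15015)| = 4, even; anisotropic at {2, 3, 5, 7}.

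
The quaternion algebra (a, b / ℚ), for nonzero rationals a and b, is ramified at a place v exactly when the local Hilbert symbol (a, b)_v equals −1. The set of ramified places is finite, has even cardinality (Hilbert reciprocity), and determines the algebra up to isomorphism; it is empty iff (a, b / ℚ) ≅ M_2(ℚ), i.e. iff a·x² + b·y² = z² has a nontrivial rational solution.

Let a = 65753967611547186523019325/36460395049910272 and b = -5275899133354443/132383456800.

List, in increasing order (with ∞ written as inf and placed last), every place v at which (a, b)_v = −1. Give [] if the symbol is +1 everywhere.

Mod squares: a ≡ 37745994, b ≡ -246. Check v ∈ {∞, 2, 3, 5, 7, 11, 13, 17, 19, 29, 37, 41}.
v=5: a=5^2·(≡4), b=5^-2·(≡1) mod 5; (4|5)=+1, (1|5)=+1; (−1)^{2·-2·2}·(+1)^-2·(+1)^2 = +1.
v=7: a=7^-4·(≡6), b=7^-4·(≡3) mod 7; (6|7)=-1, (3|7)=-1; (−1)^{-4·-4·3}·(-1)^-4·(-1)^-4 = +1.
v=11: a=11^5·(≡1), b=11^4·(≡10) mod 11; (1|11)=+1, (10|11)=-1; (−1)^{5·4·5}·(+1)^4·(-1)^5 = -1.
v=2: v_2(a)=-17, v_2(b)=-5; units ≡ 5, 5 (mod 8); ε·ε+αω+βω = 0·0+-17·1+-5·1 ≡ 0  ⇒  (a,b)_2 = +1.
v=17: a=17^2·(≡5), b=17^2·(≡1) mod 17; (5|17)=-1, (1|17)=+1; (−1)^{2·2·8}·(-1)^2·(+1)^2 = +1.
v=∞: 37745994 > 0 and -246 < 0  ⇒  (a,b)_∞ = +1.
v=3: a=3^3·(≡1), b=3^1·(≡2) mod 3; (1|3)=+1, (2|3)=-1; (−1)^{3·1·1}·(+1)^1·(-1)^3 = +1.
v=41: a=41^-5·(≡23), b=41^-3·(≡7) mod 41; (23|41)=+1, (7|41)=-1; (−1)^{-5·-3·20}·(+1)^-3·(-1)^-5 = -1.
v=29: a=29^3·(≡17), b=29^2·(≡18) mod 29; (17|29)=-1, (18|29)=-1; (−1)^{3·2·14}·(-1)^2·(-1)^3 = -1.
v=37: a=37^3·(≡5), b=37^2·(≡14) mod 37; (5|37)=-1, (14|37)=-1; (−1)^{3·2·18}·(-1)^2·(-1)^3 = -1.
v=13: a=13^1·(≡9), b=13^0·(≡3) mod 13; (9|13)=+1, (3|13)=+1; (−1)^{1·0·6}·(+1)^0·(+1)^1 = +1.
v=19: a=19^4·(≡4), b=19^2·(≡7) mod 19; (4|19)=+1, (7|19)=+1; (−1)^{4·2·9}·(+1)^2·(+1)^4 = +1.
Ram(37745994, -246) = {11, 29, 37, 41}; no ℚ_11-point on the conic.

[11, 29, 37, 41]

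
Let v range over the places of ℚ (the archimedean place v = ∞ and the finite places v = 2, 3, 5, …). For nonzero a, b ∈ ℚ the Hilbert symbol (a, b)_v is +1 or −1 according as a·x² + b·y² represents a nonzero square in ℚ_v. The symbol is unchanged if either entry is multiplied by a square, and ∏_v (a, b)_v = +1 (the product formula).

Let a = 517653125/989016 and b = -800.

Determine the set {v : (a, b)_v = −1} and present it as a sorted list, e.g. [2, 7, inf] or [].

[2, 5]

Mod squares: a ≡ 30, b ≡ -2. Check v ∈ {∞, 2, 3, 5, 7, 11, 29, 37}.
v=37: a=37^2·(≡16), b=37^0·(≡14) mod 37; (16|37)=+1, (14|37)=-1; (−1)^{2·0·18}·(+1)^0·(-1)^2 = +1.
v=5: a=5^5·(≡4), b=5^2·(≡3) mod 5; (4|5)=+1, (3|5)=-1; (−1)^{5·2·2}·(+1)^2·(-1)^5 = -1.
v=2: v_2(a)=-3, v_2(b)=5; units ≡ 7, 7 (mod 8); ε·ε+αω+βω = 1·1+-3·0+5·0 ≡ 1  ⇒  (a,b)_2 = -1.
v=∞: 30 > 0 and -2 < 0  ⇒  (a,b)_∞ = +1.
v=11: a=11^2·(≡10), b=11^0·(≡3) mod 11; (10|11)=-1, (3|11)=+1; (−1)^{2·0·5}·(-1)^0·(+1)^2 = +1.
v=3: a=3^-1·(≡1), b=3^0·(≡1) mod 3; (1|3)=+1, (1|3)=+1; (−1)^{-1·0·1}·(+1)^0·(+1)^-1 = +1.
v=29: a=29^-2·(≡5), b=29^0·(≡12) mod 29; (5|29)=+1, (12|29)=-1; (−1)^{-2·0·14}·(+1)^0·(-1)^-2 = +1.
v=7: a=7^-2·(≡1), b=7^0·(≡5) mod 7; (1|7)=+1, (5|7)=-1; (−1)^{-2·0·3}·(+1)^0·(-1)^-2 = +1.
|Ram(30, -2)| = 2, even; anisotropic at {2, 5}.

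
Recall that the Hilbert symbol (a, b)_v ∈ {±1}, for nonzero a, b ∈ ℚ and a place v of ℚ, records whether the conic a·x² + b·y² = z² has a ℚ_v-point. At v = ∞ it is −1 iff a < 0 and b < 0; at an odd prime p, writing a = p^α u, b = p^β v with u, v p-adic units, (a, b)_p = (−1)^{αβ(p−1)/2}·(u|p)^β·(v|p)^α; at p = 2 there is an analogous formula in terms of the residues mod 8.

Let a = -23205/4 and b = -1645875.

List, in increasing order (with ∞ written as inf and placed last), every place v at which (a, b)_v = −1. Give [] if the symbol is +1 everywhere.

Mod squares: a ≡ -23205, b ≡ -7315. Check v ∈ {∞, 2, 3, 5, 7, 11, 13, 17, 19}.
v=2: v_2(a)=-2, v_2(b)=0; units ≡ 3, 5 (mod 8); ε·ε+αω+βω = 1·0+-2·1+0·1 ≡ 0  ⇒  (a,b)_2 = +1.
v=13: a=13^1·(≡12), b=13^0·(≡3) mod 13; (12|13)=+1, (3|13)=+1; (−1)^{1·0·6}·(+1)^0·(+1)^1 = +1.
v=17: a=17^1·(≡3), b=17^0·(≡14) mod 17; (3|17)=-1, (14|17)=-1; (−1)^{1·0·8}·(-1)^0·(-1)^1 = -1.
v=3: a=3^1·(≡2), b=3^2·(≡2) mod 3; (2|3)=-1, (2|3)=-1; (−1)^{1·2·1}·(-1)^2·(-1)^1 = -1.
v=5: a=5^1·(≡1), b=5^3·(≡3) mod 5; (1|5)=+1, (3|5)=-1; (−1)^{1·3·2}·(+1)^3·(-1)^1 = -1.
v=19: a=19^0·(≡8), b=19^1·(≡15) mod 19; (8|19)=-1, (15|19)=-1; (−1)^{0·1·9}·(-1)^1·(-1)^0 = -1.
v=7: a=7^1·(≡6), b=7^1·(≡5) mod 7; (6|7)=-1, (5|7)=-1; (−1)^{1·1·3}·(-1)^1·(-1)^1 = -1.
v=11: a=11^0·(≡4), b=11^1·(≡8) mod 11; (4|11)=+1, (8|11)=-1; (−1)^{0·1·5}·(+1)^1·(-1)^0 = +1.
v=∞: -23205 < 0 and -7315 < 0  ⇒  (a,b)_∞ = -1.
(-23205, -7315 / ℚ) ramifies at {3, 5, 7, 17, 19, ∞}: a division algebra.

[3, 5, 7, 17, 19, inf]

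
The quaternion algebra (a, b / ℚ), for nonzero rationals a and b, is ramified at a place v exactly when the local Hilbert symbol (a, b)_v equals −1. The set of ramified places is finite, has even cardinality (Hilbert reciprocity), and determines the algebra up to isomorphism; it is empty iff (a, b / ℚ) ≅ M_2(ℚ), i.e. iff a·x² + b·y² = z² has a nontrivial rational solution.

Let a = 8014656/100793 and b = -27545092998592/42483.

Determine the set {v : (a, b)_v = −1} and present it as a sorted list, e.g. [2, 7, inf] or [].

Mod squares: a ≡ 12597, b ≡ -741. Check v ∈ {∞, 2, 3, 7, 11, 13, 17, 19}.
v=13: a=13^3·(≡2), b=13^7·(≡5) mod 13; (2|13)=-1, (5|13)=-1; (−1)^{3·7·6}·(-1)^7·(-1)^3 = +1.
v=11: a=11^-2·(≡7), b=11^0·(≡7) mod 11; (7|11)=-1, (7|11)=-1; (−1)^{-2·0·5}·(-1)^0·(-1)^-2 = +1.
v=3: a=3^1·(≡2), b=3^-1·(≡2) mod 3; (2|3)=-1, (2|3)=-1; (−1)^{1·-1·1}·(-1)^-1·(-1)^1 = -1.
v=2: v_2(a)=6, v_2(b)=6; units ≡ 5, 3 (mod 8); ε·ε+αω+βω = 0·1+6·1+6·1 ≡ 0  ⇒  (a,b)_2 = +1.
v=∞: 12597 > 0 and -741 < 0  ⇒  (a,b)_∞ = +1.
v=7: a=7^-2·(≡1), b=7^-2·(≡1) mod 7; (1|7)=+1, (1|7)=+1; (−1)^{-2·-2·3}·(+1)^-2·(+1)^-2 = +1.
v=19: a=19^1·(≡7), b=19^3·(≡13) mod 19; (7|19)=+1, (13|19)=-1; (−1)^{1·3·9}·(+1)^3·(-1)^1 = +1.
v=17: a=17^-1·(≡7), b=17^-2·(≡7) mod 17; (7|17)=-1, (7|17)=-1; (−1)^{-1·-2·8}·(-1)^-2·(-1)^-1 = -1.
|Ram(12597, -741)| = 2, even; anisotropic at {3, 17}.

[3, 17]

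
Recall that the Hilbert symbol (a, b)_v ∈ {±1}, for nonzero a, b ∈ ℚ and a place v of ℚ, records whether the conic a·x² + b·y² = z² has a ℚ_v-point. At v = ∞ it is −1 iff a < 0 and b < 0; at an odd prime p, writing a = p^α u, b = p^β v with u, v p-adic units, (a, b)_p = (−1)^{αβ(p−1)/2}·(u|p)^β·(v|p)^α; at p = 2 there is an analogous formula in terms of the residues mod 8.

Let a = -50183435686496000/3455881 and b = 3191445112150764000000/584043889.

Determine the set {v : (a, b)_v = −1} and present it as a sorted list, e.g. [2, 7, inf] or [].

(a, b) ≡ (-3265790015, 38421059) mod (ℚ^×)²; places V = {2, 3, 5, 7, 11, 13, 17, 19, 31, 37, 41, 43, ∞}.
(a,b)_31: α=1, u≡7; β=3, v≡28 (mod 31); (7|31)=+1, (28|31)=+1; sign (−1)^1·+1^3·+1^1 = -1.
(a,b)_43: α=1, u≡13; β=1, v≡4 (mod 43); (13|43)=+1, (4|43)=+1; sign (−1)^1·+1^1·+1^1 = -1.
(a,b)_37: α=1, u≡35; β=1, v≡8 (mod 37); (35|37)=-1, (8|37)=-1; sign (−1)^0·-1^1·-1^1 = +1.
(a,b)_17: α=1, u≡8; β=0, v≡12 (mod 17); (8|17)=+1, (12|17)=-1; sign (−1)^0·+1^0·-1^1 = -1.
(a,b)_7: α=4, u≡2; β=4, v≡5 (mod 7); (2|7)=+1, (5|7)=-1; sign (−1)^0·+1^4·-1^4 = +1.
(a,b)_11: α=-2, u≡7; β=-2, v≡2 (mod 11); (7|11)=-1, (2|11)=-1; sign (−1)^0·-1^-2·-1^-2 = +1.
(a,b)_19: α=1, u≡1; β=1, v≡8 (mod 19); (1|19)=+1, (8|19)=-1; sign (−1)^1·+1^1·-1^1 = +1.
(a,b)_2: α=8, β=8; u≡1, v≡3 (mod 8); ε(u)ε(v)=0·1, αω(v)=8·1, βω(u)=8·0; sum ≡ 0  ⇒  +1.
(a,b)_13: α=-4, u≡2; β=-6, v≡10 (mod 13); (2|13)=-1, (10|13)=+1; sign (−1)^0·-1^-6·+1^-4 = +1.
(a,b)_3: α=0, u≡1; β=2, v≡2 (mod 3); (1|3)=+1, (2|3)=-1; sign (−1)^0·+1^2·-1^0 = +1.
(a,b)_41: α=1, u≡10; β=1, v≡27 (mod 41); (10|41)=+1, (27|41)=-1; sign (−1)^0·+1^1·-1^1 = -1.
(a,b)_5: α=3, u≡2; β=6, v≡4 (mod 5); (2|5)=-1, (4|5)=+1; sign (−1)^0·-1^6·+1^3 = +1.
(a,b)_∞: sgn(-3265790015)=−, sgn(38421059)=+, so +1.
(-3265790015, 38421059 / ℚ) ramifies at {17, 31, 41, 43}: a division algebra.

[17, 31, 41, 43]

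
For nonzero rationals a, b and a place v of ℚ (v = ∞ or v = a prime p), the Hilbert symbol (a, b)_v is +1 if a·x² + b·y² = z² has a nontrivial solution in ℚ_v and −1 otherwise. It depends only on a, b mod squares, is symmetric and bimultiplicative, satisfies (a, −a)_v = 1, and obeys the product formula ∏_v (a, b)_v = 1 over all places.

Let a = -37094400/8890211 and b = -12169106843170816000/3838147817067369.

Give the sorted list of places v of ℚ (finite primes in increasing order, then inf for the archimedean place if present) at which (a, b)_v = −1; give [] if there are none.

[11, inf]

(a, b) ≡ (-1771, -115) mod (ℚ^×)²; places V = {2, 3, 5, 7, 11, 13, 19, 23, 29, 31, 41, ∞}.
(a,b)_7: α=1, u≡3; β=4, v≡1 (mod 7); (3|7)=-1, (1|7)=+1; sign (−1)^0·-1^4·+1^1 = +1.
(a,b)_5: α=2, u≡4; β=3, v≡3 (mod 5); (4|5)=+1, (3|5)=-1; sign (−1)^0·+1^3·-1^2 = +1.
(a,b)_19: α=0, u≡18; β=-2, v≡3 (mod 19); (18|19)=-1, (3|19)=-1; sign (−1)^0·-1^-2·-1^0 = +1.
(a,b)_31: α=-2, u≡13; β=-4, v≡18 (mod 31); (13|31)=-1, (18|31)=+1; sign (−1)^0·-1^-4·+1^-2 = +1.
(a,b)_13: α=0, u≡12; β=-2, v≡11 (mod 13); (12|13)=+1, (11|13)=-1; sign (−1)^0·+1^-2·-1^0 = +1.
(a,b)_3: α=2, u≡2; β=-4, v≡2 (mod 3); (2|3)=-1, (2|3)=-1; sign (−1)^0·-1^-4·-1^2 = +1.
(a,b)_23: α=1, u≡20; β=3, v≡1 (mod 23); (20|23)=-1, (1|23)=+1; sign (−1)^1·-1^3·+1^1 = +1.
(a,b)_2: α=10, β=14; u≡5, v≡5 (mod 8); ε(u)ε(v)=0·0, αω(v)=10·1, βω(u)=14·1; sum ≡ 0  ⇒  +1.
(a,b)_29: α=-2, u≡15; β=-2, v≡23 (mod 29); (15|29)=-1, (23|29)=+1; sign (−1)^0·-1^-2·+1^-2 = +1.
(a,b)_11: α=-1, u≡1; β=2, v≡7 (mod 11); (1|11)=+1, (7|11)=-1; sign (−1)^0·+1^2·-1^-1 = -1.
(a,b)_41: α=0, u≡23; β=2, v≡21 (mod 41); (23|41)=+1, (21|41)=+1; sign (−1)^0·+1^2·+1^0 = +1.
(a,b)_∞: sgn(-1771)=−, sgn(-115)=−, so -1.
|Ram(-1771, -115)| = 2, even; anisotropic at {11, ∞}.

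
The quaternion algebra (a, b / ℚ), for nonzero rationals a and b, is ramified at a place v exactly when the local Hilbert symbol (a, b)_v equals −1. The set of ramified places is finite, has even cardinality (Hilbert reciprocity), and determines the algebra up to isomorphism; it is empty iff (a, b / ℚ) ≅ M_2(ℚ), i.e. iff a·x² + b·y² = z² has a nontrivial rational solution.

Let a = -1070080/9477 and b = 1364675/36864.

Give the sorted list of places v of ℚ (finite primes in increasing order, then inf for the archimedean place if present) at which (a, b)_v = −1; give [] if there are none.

[2, 5, 13, 19]

(a, b) ≡ (-13585, 323) mod (ℚ^×)²; places V = {2, 3, 5, 11, 13, 17, 19, ∞}.
(a,b)_11: α=1, u≡8; β=0, v≡5 (mod 11); (8|11)=-1, (5|11)=+1; sign (−1)^0·-1^0·+1^1 = +1.
(a,b)_17: α=0, u≡13; β=1, v≡15 (mod 17); (13|17)=+1, (15|17)=+1; sign (−1)^0·+1^1·+1^0 = +1.
(a,b)_∞: sgn(-13585)=−, sgn(323)=+, so +1.
(a,b)_2: α=10, β=-12; u≡7, v≡3 (mod 8); ε(u)ε(v)=1·1, αω(v)=10·1, βω(u)=-12·0; sum ≡ 1  ⇒  -1.
(a,b)_19: α=1, u≡1; β=1, v≡6 (mod 19); (1|19)=+1, (6|19)=+1; sign (−1)^1·+1^1·+1^1 = -1.
(a,b)_13: α=-1, u≡2; β=2, v≡6 (mod 13); (2|13)=-1, (6|13)=-1; sign (−1)^0·-1^2·-1^-1 = -1.
(a,b)_5: α=1, u≡2; β=2, v≡3 (mod 5); (2|5)=-1, (3|5)=-1; sign (−1)^0·-1^2·-1^1 = -1.
(a,b)_3: α=-6, u≡2; β=-2, v≡2 (mod 3); (2|3)=-1, (2|3)=-1; sign (−1)^0·-1^-2·-1^-6 = +1.
(-13585, 323 / ℚ) ramifies at {2, 5, 13, 19}: a division algebra.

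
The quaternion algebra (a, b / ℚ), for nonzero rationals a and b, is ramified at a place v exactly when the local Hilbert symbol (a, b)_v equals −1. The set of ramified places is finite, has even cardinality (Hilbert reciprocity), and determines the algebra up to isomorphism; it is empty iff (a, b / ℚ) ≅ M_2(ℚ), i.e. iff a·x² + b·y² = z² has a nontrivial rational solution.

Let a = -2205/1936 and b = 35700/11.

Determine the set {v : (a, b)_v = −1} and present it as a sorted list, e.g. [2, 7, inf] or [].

[2, 5, 11, 17]

Mod squares: a ≡ -5, b ≡ 3927. Check v ∈ {∞, 2, 3, 5, 7, 11, 17}.
v=3: a=3^2·(≡1), b=3^1·(≡1) mod 3; (1|3)=+1, (1|3)=+1; (−1)^{2·1·1}·(+1)^1·(+1)^2 = +1.
v=∞: -5 < 0 and 3927 > 0  ⇒  (a,b)_∞ = +1.
v=2: v_2(a)=-4, v_2(b)=2; units ≡ 3, 7 (mod 8); ε·ε+αω+βω = 1·1+-4·0+2·1 ≡ 1  ⇒  (a,b)_2 = -1.
v=5: a=5^1·(≡4), b=5^2·(≡3) mod 5; (4|5)=+1, (3|5)=-1; (−1)^{1·2·2}·(+1)^2·(-1)^1 = -1.
v=11: a=11^-2·(≡10), b=11^-1·(≡5) mod 11; (10|11)=-1, (5|11)=+1; (−1)^{-2·-1·5}·(-1)^-1·(+1)^-2 = -1.
v=17: a=17^0·(≡6), b=17^1·(≡7) mod 17; (6|17)=-1, (7|17)=-1; (−1)^{0·1·8}·(-1)^1·(-1)^0 = -1.
v=7: a=7^2·(≡1), b=7^1·(≡1) mod 7; (1|7)=+1, (1|7)=+1; (−1)^{2·1·3}·(+1)^1·(+1)^2 = +1.
Ram(-5, 3927) = {2, 5, 11, 17}; no ℚ_2-point on the conic.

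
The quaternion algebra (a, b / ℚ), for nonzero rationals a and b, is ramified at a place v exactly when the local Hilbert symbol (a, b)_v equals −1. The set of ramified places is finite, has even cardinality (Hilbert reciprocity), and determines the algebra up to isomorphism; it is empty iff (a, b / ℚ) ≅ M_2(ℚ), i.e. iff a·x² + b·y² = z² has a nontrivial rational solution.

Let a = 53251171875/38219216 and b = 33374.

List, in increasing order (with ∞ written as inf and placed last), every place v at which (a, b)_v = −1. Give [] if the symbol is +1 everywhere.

(a, b) ≡ (5423, 33374) mod (ℚ^×)²; places V = {2, 3, 5, 7, 11, 17, 29, 37, 41, ∞}.
(a,b)_29: α=-1, u≡28; β=0, v≡24 (mod 29); (28|29)=+1, (24|29)=+1; sign (−1)^0·+1^0·+1^-1 = +1.
(a,b)_∞: sgn(5423)=+, sgn(33374)=+, so +1.
(a,b)_11: α=1, u≡3; β=1, v≡9 (mod 11); (3|11)=+1, (9|11)=+1; sign (−1)^1·+1^1·+1^1 = -1.
(a,b)_5: α=8, u≡3; β=0, v≡4 (mod 5); (3|5)=-1, (4|5)=+1; sign (−1)^0·-1^0·+1^8 = +1.
(a,b)_41: α=-2, u≡17; β=1, v≡35 (mod 41); (17|41)=-1, (35|41)=-1; sign (−1)^0·-1^1·-1^-2 = -1.
(a,b)_37: α=0, u≡7; β=1, v≡14 (mod 37); (7|37)=+1, (14|37)=-1; sign (−1)^0·+1^1·-1^0 = +1.
(a,b)_17: α=1, u≡13; β=0, v≡3 (mod 17); (13|17)=+1, (3|17)=-1; sign (−1)^0·+1^0·-1^1 = -1.
(a,b)_2: α=-4, β=1; u≡7, v≡7 (mod 8); ε(u)ε(v)=1·1, αω(v)=-4·0, βω(u)=1·0; sum ≡ 1  ⇒  -1.
(a,b)_3: α=6, u≡2; β=0, v≡2 (mod 3); (2|3)=-1, (2|3)=-1; sign (−1)^0·-1^0·-1^6 = +1.
(a,b)_7: α=-2, u≡3; β=0, v≡5 (mod 7); (3|7)=-1, (5|7)=-1; sign (−1)^0·-1^0·-1^-2 = +1.
|Ram(5423, 33374)| = 4, even; anisotropic at {2, 11, 17, 41}.

[2, 11, 17, 41]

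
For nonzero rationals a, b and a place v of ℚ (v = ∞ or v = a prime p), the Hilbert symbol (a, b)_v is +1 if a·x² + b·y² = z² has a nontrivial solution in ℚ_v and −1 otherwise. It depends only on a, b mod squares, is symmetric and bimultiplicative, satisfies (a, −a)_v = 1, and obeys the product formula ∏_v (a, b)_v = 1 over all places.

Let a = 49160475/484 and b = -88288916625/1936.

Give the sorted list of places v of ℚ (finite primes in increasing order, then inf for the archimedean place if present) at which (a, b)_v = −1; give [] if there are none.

[2, 7]

(a, b) ≡ (91, -65) mod (ℚ^×)²; places V = {2, 3, 5, 7, 11, 13, ∞}.
(a,b)_∞: sgn(91)=+, sgn(-65)=−, so +1.
(a,b)_7: α=5, u≡6; β=2, v≡3 (mod 7); (6|7)=-1, (3|7)=-1; sign (−1)^0·-1^2·-1^5 = -1.
(a,b)_11: α=-2, u≡3; β=-2, v≡5 (mod 11); (3|11)=+1, (5|11)=+1; sign (−1)^0·+1^-2·+1^-2 = +1.
(a,b)_3: α=2, u≡1; β=8, v≡1 (mod 3); (1|3)=+1, (1|3)=+1; sign (−1)^0·+1^8·+1^2 = +1.
(a,b)_13: α=1, u≡6; β=3, v≡5 (mod 13); (6|13)=-1, (5|13)=-1; sign (−1)^0·-1^3·-1^1 = +1.
(a,b)_2: α=-2, β=-4; u≡3, v≡7 (mod 8); ε(u)ε(v)=1·1, αω(v)=-2·0, βω(u)=-4·1; sum ≡ 1  ⇒  -1.
(a,b)_5: α=2, u≡1; β=3, v≡2 (mod 5); (1|5)=+1, (2|5)=-1; sign (−1)^0·+1^3·-1^2 = +1.
Ram(91, -65) = {2, 7}; no ℚ_2-point on the conic.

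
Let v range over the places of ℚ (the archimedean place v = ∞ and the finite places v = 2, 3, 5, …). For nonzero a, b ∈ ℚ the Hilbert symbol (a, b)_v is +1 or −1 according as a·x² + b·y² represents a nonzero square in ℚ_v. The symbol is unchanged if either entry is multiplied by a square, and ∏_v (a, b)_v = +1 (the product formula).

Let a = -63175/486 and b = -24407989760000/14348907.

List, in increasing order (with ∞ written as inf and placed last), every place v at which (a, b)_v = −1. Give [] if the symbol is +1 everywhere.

(a, b) ≡ (-42, -33) mod (ℚ^×)²; places V = {2, 3, 5, 7, 11, 19, ∞}.
(a,b)_2: α=-1, β=12; u≡3, v≡7 (mod 8); ε(u)ε(v)=1·1, αω(v)=-1·0, βω(u)=12·1; sum ≡ 1  ⇒  -1.
(a,b)_7: α=1, u≡4; β=4, v≡4 (mod 7); (4|7)=+1, (4|7)=+1; sign (−1)^0·+1^4·+1^1 = +1.
(a,b)_3: α=-5, u≡1; β=-15, v≡1 (mod 3); (1|3)=+1, (1|3)=+1; sign (−1)^1·+1^-15·+1^-5 = -1.
(a,b)_19: α=2, u≡10; β=2, v≡5 (mod 19); (10|19)=-1, (5|19)=+1; sign (−1)^0·-1^2·+1^2 = +1.
(a,b)_∞: sgn(-42)=−, sgn(-33)=−, so -1.
(a,b)_11: α=0, u≡10; β=1, v≡7 (mod 11); (10|11)=-1, (7|11)=-1; sign (−1)^0·-1^1·-1^0 = -1.
(a,b)_5: α=2, u≡3; β=4, v≡2 (mod 5); (3|5)=-1, (2|5)=-1; sign (−1)^0·-1^4·-1^2 = +1.
Ram(-42, -33) = {2, 3, 11, ∞}; no ℚ_2-point on the conic.

[2, 3, 11, inf]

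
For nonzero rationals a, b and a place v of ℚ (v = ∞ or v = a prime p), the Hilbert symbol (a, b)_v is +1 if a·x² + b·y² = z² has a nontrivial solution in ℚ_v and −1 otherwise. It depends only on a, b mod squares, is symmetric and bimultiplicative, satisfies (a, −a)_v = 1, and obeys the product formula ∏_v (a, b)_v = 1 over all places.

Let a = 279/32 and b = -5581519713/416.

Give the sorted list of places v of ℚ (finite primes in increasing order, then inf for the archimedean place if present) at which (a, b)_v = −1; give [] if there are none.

(a, b) ≡ (62, -58058) mod (ℚ^×)²; places V = {2, 3, 7, 11, 13, 17, 29, 31, ∞}.
(a,b)_∞: sgn(62)=+, sgn(-58058)=−, so +1.
(a,b)_11: α=0, u≡7; β=1, v≡6 (mod 11); (7|11)=-1, (6|11)=-1; sign (−1)^0·-1^1·-1^0 = -1.
(a,b)_31: α=1, u≡9; β=2, v≡5 (mod 31); (9|31)=+1, (5|31)=+1; sign (−1)^0·+1^2·+1^1 = +1.
(a,b)_3: α=2, u≡2; β=2, v≡1 (mod 3); (2|3)=-1, (1|3)=+1; sign (−1)^0·-1^2·+1^2 = +1.
(a,b)_7: α=0, u≡5; β=1, v≡1 (mod 7); (5|7)=-1, (1|7)=+1; sign (−1)^0·-1^1·+1^0 = -1.
(a,b)_13: α=0, u≡1; β=-1, v≡6 (mod 13); (1|13)=+1, (6|13)=-1; sign (−1)^0·+1^-1·-1^0 = +1.
(a,b)_29: α=0, u≡6; β=1, v≡22 (mod 29); (6|29)=+1, (22|29)=+1; sign (−1)^0·+1^1·+1^0 = +1.
(a,b)_17: α=0, u≡5; β=2, v≡3 (mod 17); (5|17)=-1, (3|17)=-1; sign (−1)^0·-1^2·-1^0 = +1.
(a,b)_2: α=-5, β=-5; u≡7, v≡3 (mod 8); ε(u)ε(v)=1·1, αω(v)=-5·1, βω(u)=-5·0; sum ≡ 0  ⇒  +1.
(62, -58058 / ℚ) ramifies at {7, 11}: a division algebra.

[7, 11]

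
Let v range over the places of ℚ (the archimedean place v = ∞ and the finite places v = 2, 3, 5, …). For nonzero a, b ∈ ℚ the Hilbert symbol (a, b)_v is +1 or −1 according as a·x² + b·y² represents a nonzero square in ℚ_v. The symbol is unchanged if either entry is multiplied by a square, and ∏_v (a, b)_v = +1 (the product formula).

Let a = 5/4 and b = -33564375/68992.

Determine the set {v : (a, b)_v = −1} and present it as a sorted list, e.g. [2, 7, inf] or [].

[2, 3, 13, 17]

(a, b) ≡ (5, -14586) mod (ℚ^×)²; places V = {2, 3, 5, 7, 11, 13, 17, ∞}.
(a,b)_7: α=0, u≡3; β=-2, v≡2 (mod 7); (3|7)=-1, (2|7)=+1; sign (−1)^0·-1^-2·+1^0 = +1.
(a,b)_3: α=0, u≡2; β=5, v≡1 (mod 3); (2|3)=-1, (1|3)=+1; sign (−1)^0·-1^5·+1^0 = -1.
(a,b)_2: α=-2, β=-7; u≡5, v≡3 (mod 8); ε(u)ε(v)=0·1, αω(v)=-2·1, βω(u)=-7·1; sum ≡ 1  ⇒  -1.
(a,b)_13: α=0, u≡11; β=1, v≡3 (mod 13); (11|13)=-1, (3|13)=+1; sign (−1)^0·-1^1·+1^0 = -1.
(a,b)_17: α=0, u≡14; β=1, v≡15 (mod 17); (14|17)=-1, (15|17)=+1; sign (−1)^0·-1^1·+1^0 = -1.
(a,b)_∞: sgn(5)=+, sgn(-14586)=−, so +1.
(a,b)_5: α=1, u≡4; β=4, v≡1 (mod 5); (4|5)=+1, (1|5)=+1; sign (−1)^0·+1^4·+1^1 = +1.
(a,b)_11: α=0, u≡4; β=-1, v≡1 (mod 11); (4|11)=+1, (1|11)=+1; sign (−1)^0·+1^-1·+1^0 = +1.
|Ram(5, -14586)| = 4, even; anisotropic at {2, 3, 13, 17}.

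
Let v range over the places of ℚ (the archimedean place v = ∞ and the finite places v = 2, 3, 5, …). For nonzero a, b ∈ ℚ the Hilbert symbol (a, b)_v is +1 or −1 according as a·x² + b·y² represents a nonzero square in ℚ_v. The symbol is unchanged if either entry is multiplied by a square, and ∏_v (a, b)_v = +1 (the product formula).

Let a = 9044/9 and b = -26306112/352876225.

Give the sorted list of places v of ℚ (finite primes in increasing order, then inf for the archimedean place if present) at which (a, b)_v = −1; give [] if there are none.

(a, b) ≡ (2261, -777) mod (ℚ^×)²; places V = {2, 3, 5, 7, 13, 17, 19, 23, 37, ∞}.
(a,b)_13: α=0, u≡1; β=-2, v≡3 (mod 13); (1|13)=+1, (3|13)=+1; sign (−1)^0·+1^-2·+1^0 = +1.
(a,b)_19: α=1, u≡17; β=0, v≡2 (mod 19); (17|19)=+1, (2|19)=-1; sign (−1)^0·+1^0·-1^1 = -1.
(a,b)_3: α=-2, u≡2; β=1, v≡2 (mod 3); (2|3)=-1, (2|3)=-1; sign (−1)^0·-1^1·-1^-2 = -1.
(a,b)_17: α=1, u≡10; β=-4, v≡5 (mod 17); (10|17)=-1, (5|17)=-1; sign (−1)^0·-1^-4·-1^1 = -1.
(a,b)_7: α=1, u≡2; β=1, v≡2 (mod 7); (2|7)=+1, (2|7)=+1; sign (−1)^1·+1^1·+1^1 = -1.
(a,b)_23: α=0, u≡21; β=2, v≡14 (mod 23); (21|23)=-1, (14|23)=-1; sign (−1)^0·-1^2·-1^0 = +1.
(a,b)_5: α=0, u≡1; β=-2, v≡2 (mod 5); (1|5)=+1, (2|5)=-1; sign (−1)^0·+1^-2·-1^0 = +1.
(a,b)_∞: sgn(2261)=+, sgn(-777)=−, so +1.
(a,b)_37: α=0, u≡10; β=1, v≡9 (mod 37); (10|37)=+1, (9|37)=+1; sign (−1)^0·+1^1·+1^0 = +1.
(a,b)_2: α=2, β=6; u≡5, v≡7 (mod 8); ε(u)ε(v)=0·1, αω(v)=2·0, βω(u)=6·1; sum ≡ 0  ⇒  +1.
Ram(2261, -777) = {3, 7, 17, 19}; no ℚ_3-point on the conic.

[3, 7, 17, 19]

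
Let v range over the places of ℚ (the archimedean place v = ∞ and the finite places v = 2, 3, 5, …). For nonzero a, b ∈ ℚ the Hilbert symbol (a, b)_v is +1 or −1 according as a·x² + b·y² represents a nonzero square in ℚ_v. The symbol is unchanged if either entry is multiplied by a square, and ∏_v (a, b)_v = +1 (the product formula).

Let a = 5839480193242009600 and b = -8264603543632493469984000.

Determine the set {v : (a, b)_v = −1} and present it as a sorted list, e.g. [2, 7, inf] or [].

(a, b) ≡ (18241, -17645485) mod (ℚ^×)²; places V = {2, 3, 5, 11, 13, 17, 23, 29, 37, ∞}.
(a,b)_5: α=2, u≡4; β=3, v≡3 (mod 5); (4|5)=+1, (3|5)=-1; sign (−1)^0·+1^3·-1^2 = +1.
(a,b)_11: α=2, u≡3; β=3, v≡10 (mod 11); (3|11)=+1, (10|11)=-1; sign (−1)^0·+1^3·-1^2 = +1.
(a,b)_2: α=12, β=8; u≡1, v≡3 (mod 8); ε(u)ε(v)=0·1, αω(v)=12·1, βω(u)=8·0; sum ≡ 0  ⇒  +1.
(a,b)_37: α=1, u≡7; β=1, v≡33 (mod 37); (7|37)=+1, (33|37)=+1; sign (−1)^0·+1^1·+1^1 = +1.
(a,b)_13: α=2, u≡5; β=3, v≡11 (mod 13); (5|13)=-1, (11|13)=-1; sign (−1)^0·-1^3·-1^2 = -1.
(a,b)_29: α=1, u≡20; β=1, v≡23 (mod 29); (20|29)=+1, (23|29)=+1; sign (−1)^0·+1^1·+1^1 = +1.
(a,b)_3: α=0, u≡1; β=4, v≡2 (mod 3); (1|3)=+1, (2|3)=-1; sign (−1)^0·+1^4·-1^0 = +1.
(a,b)_∞: sgn(18241)=+, sgn(-17645485)=−, so +1.
(a,b)_23: α=2, u≡1; β=3, v≡9 (mod 23); (1|23)=+1, (9|23)=+1; sign (−1)^0·+1^3·+1^2 = +1.
(a,b)_17: α=3, u≡13; β=4, v≡11 (mod 17); (13|17)=+1, (11|17)=-1; sign (−1)^0·+1^4·-1^3 = -1.
Ram(18241, -17645485) = {13, 17}; no ℚ_13-point on the conic.

[13, 17]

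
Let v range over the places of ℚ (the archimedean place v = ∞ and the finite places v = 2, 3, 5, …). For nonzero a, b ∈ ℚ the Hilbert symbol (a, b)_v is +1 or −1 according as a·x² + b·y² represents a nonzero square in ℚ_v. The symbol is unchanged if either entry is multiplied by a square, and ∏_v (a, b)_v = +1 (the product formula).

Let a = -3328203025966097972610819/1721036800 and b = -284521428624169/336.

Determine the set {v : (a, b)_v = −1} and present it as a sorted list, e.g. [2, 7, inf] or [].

(a, b) ≡ (-154077, -21) mod (ℚ^×)²; places V = {2, 3, 5, 7, 11, 19, 23, 29, ∞}.
(a,b)_3: α=13, u≡1; β=-1, v≡2 (mod 3); (1|3)=+1, (2|3)=-1; sign (−1)^1·+1^-1·-1^13 = +1.
(a,b)_29: α=3, u≡23; β=2, v≡3 (mod 29); (23|29)=+1, (3|29)=-1; sign (−1)^0·+1^2·-1^3 = -1.
(a,b)_2: α=-12, β=-4; u≡3, v≡3 (mod 8); ε(u)ε(v)=1·1, αω(v)=-12·1, βω(u)=-4·1; sum ≡ 1  ⇒  -1.
(a,b)_23: α=3, u≡10; β=2, v≡1 (mod 23); (10|23)=-1, (1|23)=+1; sign (−1)^0·-1^2·+1^3 = +1.
(a,b)_7: α=-5, u≡2; β=-1, v≡2 (mod 7); (2|7)=+1, (2|7)=+1; sign (−1)^1·+1^-1·+1^-5 = -1.
(a,b)_19: α=2, u≡15; β=2, v≡7 (mod 19); (15|19)=-1, (7|19)=+1; sign (−1)^0·-1^2·+1^2 = +1.
(a,b)_5: α=-2, u≡3; β=0, v≡1 (mod 5); (3|5)=-1, (1|5)=+1; sign (−1)^0·-1^0·+1^-2 = +1.
(a,b)_∞: sgn(-154077)=−, sgn(-21)=−, so -1.
(a,b)_11: α=7, u≡2; β=6, v≡9 (mod 11); (2|11)=-1, (9|11)=+1; sign (−1)^0·-1^6·+1^7 = +1.
Ram(-154077, -21) = {2, 7, 29, ∞}; no ℚ_2-point on the conic.

[2, 7, 29, inf]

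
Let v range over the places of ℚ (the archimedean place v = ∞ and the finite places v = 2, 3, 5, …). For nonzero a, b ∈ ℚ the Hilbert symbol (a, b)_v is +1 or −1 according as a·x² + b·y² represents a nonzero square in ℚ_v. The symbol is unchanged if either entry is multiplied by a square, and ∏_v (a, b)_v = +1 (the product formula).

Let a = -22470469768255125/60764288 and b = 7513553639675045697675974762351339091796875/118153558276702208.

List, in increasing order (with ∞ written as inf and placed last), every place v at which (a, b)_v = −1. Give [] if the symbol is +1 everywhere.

[2, 17, 37, 41]

Mod squares: a ≡ -17794410, b ≡ 6. Check v ∈ {∞, 2, 3, 5, 13, 17, 19, 23, 37, 41, 53}.
v=23: a=23^5·(≡12), b=23^12·(≡16) mod 23; (12|23)=+1, (16|23)=+1; (−1)^{5·12·11}·(+1)^12·(+1)^5 = +1.
v=19: a=19^2·(≡2), b=19^0·(≡17) mod 19; (2|19)=-1, (17|19)=+1; (−1)^{2·0·9}·(-1)^0·(+1)^2 = +1.
v=37: a=37^1·(≡30), b=37^2·(≡14) mod 37; (30|37)=+1, (14|37)=-1; (−1)^{1·2·18}·(+1)^2·(-1)^1 = -1.
v=5: a=5^3·(≡3), b=5^10·(≡1) mod 5; (3|5)=-1, (1|5)=+1; (−1)^{3·10·2}·(-1)^10·(+1)^3 = +1.
v=13: a=13^-2·(≡3), b=13^-4·(≡7) mod 13; (3|13)=+1, (7|13)=-1; (−1)^{-2·-4·6}·(+1)^-4·(-1)^-2 = +1.
v=41: a=41^1·(≡2), b=41^2·(≡7) mod 41; (2|41)=+1, (7|41)=-1; (−1)^{1·2·20}·(+1)^2·(-1)^1 = -1.
v=3: a=3^1·(≡1), b=3^7·(≡2) mod 3; (1|3)=+1, (2|3)=-1; (−1)^{1·7·1}·(+1)^7·(-1)^1 = +1.
v=∞: -17794410 < 0 and 6 > 0  ⇒  (a,b)_∞ = +1.
v=53: a=53^-2·(≡14), b=53^-4·(≡49) mod 53; (14|53)=-1, (49|53)=+1; (−1)^{-2·-4·26}·(-1)^-4·(+1)^-2 = +1.
v=17: a=17^1·(≡5), b=17^8·(≡10) mod 17; (5|17)=-1, (10|17)=-1; (−1)^{1·8·8}·(-1)^8·(-1)^1 = -1.
v=2: v_2(a)=-7, v_2(b)=-19; units ≡ 3, 3 (mod 8); ε·ε+αω+βω = 1·1+-7·1+-19·1 ≡ 1  ⇒  (a,b)_2 = -1.
|Ram(-17794410, 6)| = 4, even; anisotropic at {2, 17, 37, 41}.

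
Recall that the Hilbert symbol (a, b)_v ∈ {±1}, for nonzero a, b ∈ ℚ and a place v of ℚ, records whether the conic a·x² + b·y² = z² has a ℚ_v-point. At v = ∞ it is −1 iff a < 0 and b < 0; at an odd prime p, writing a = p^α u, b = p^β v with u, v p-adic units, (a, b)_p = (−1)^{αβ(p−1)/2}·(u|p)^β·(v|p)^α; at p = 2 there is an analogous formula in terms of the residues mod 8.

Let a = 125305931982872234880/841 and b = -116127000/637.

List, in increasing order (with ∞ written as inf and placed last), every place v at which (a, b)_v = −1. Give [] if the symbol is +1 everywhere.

(a, b) ≡ (50830, -1677390) mod (ℚ^×)²; places V = {2, 3, 5, 7, 11, 13, 17, 23, 29, 37, ∞}.
(a,b)_3: α=2, u≡1; β=3, v≡1 (mod 3); (1|3)=+1, (1|3)=+1; sign (−1)^0·+1^3·+1^2 = +1.
(a,b)_7: α=0, u≡6; β=-2, v≡3 (mod 7); (6|7)=-1, (3|7)=-1; sign (−1)^0·-1^-2·-1^0 = +1.
(a,b)_17: α=3, u≡16; β=1, v≡1 (mod 17); (16|17)=+1, (1|17)=+1; sign (−1)^0·+1^1·+1^3 = +1.
(a,b)_2: α=7, β=3; u≡7, v≡1 (mod 8); ε(u)ε(v)=1·0, αω(v)=7·0, βω(u)=3·0; sum ≡ 0  ⇒  +1.
(a,b)_∞: sgn(50830)=+, sgn(-1677390)=−, so +1.
(a,b)_37: α=2, u≡35; β=0, v≡2 (mod 37); (35|37)=-1, (2|37)=-1; sign (−1)^0·-1^0·-1^2 = +1.
(a,b)_13: α=3, u≡9; β=-1, v≡5 (mod 13); (9|13)=+1, (5|13)=-1; sign (−1)^0·+1^-1·-1^3 = -1.
(a,b)_5: α=1, u≡1; β=3, v≡2 (mod 5); (1|5)=+1, (2|5)=-1; sign (−1)^0·+1^3·-1^1 = -1.
(a,b)_23: α=3, u≡2; β=1, v≡9 (mod 23); (2|23)=+1, (9|23)=+1; sign (−1)^1·+1^1·+1^3 = -1.
(a,b)_29: α=-2, u≡23; β=0, v≡9 (mod 29); (23|29)=+1, (9|29)=+1; sign (−1)^0·+1^0·+1^-2 = +1.
(a,b)_11: α=2, u≡7; β=1, v≡3 (mod 11); (7|11)=-1, (3|11)=+1; sign (−1)^0·-1^1·+1^2 = -1.
|Ram(50830, -1677390)| = 4, even; anisotropic at {5, 11, 13, 23}.

[5, 11, 13, 23]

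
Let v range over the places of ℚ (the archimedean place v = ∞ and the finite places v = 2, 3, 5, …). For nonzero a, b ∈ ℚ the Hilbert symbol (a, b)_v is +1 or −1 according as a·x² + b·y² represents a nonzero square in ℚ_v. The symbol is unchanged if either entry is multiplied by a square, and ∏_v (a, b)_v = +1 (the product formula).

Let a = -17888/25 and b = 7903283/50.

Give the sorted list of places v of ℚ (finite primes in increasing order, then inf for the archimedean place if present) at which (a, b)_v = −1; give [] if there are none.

[2, 41]

Mod squares: a ≡ -1118, b ≡ 54694. Check v ∈ {∞, 2, 5, 13, 17, 23, 29, 41, 43}.
v=17: a=17^0·(≡8), b=17^2·(≡6) mod 17; (8|17)=+1, (6|17)=-1; (−1)^{0·2·8}·(+1)^2·(-1)^0 = +1.
v=∞: -1118 < 0 and 54694 > 0  ⇒  (a,b)_∞ = +1.
v=41: a=41^0·(≡11), b=41^1·(≡7) mod 41; (11|41)=-1, (7|41)=-1; (−1)^{0·1·20}·(-1)^1·(-1)^0 = -1.
v=2: v_2(a)=5, v_2(b)=-1; units ≡ 1, 3 (mod 8); ε·ε+αω+βω = 0·1+5·1+-1·0 ≡ 1  ⇒  (a,b)_2 = -1.
v=5: a=5^-2·(≡2), b=5^-2·(≡4) mod 5; (2|5)=-1, (4|5)=+1; (−1)^{-2·-2·2}·(-1)^-2·(+1)^-2 = +1.
v=13: a=13^1·(≡11), b=13^0·(≡1) mod 13; (11|13)=-1, (1|13)=+1; (−1)^{1·0·6}·(-1)^0·(+1)^1 = +1.
v=29: a=29^0·(≡6), b=29^1·(≡20) mod 29; (6|29)=+1, (20|29)=+1; (−1)^{0·1·14}·(+1)^1·(+1)^0 = +1.
v=23: a=23^0·(≡3), b=23^1·(≡6) mod 23; (3|23)=+1, (6|23)=+1; (−1)^{0·1·11}·(+1)^1·(+1)^0 = +1.
v=43: a=43^1·(≡4), b=43^0·(≡14) mod 43; (4|43)=+1, (14|43)=+1; (−1)^{1·0·21}·(+1)^0·(+1)^1 = +1.
Ram(-1118, 54694) = {2, 41}; no ℚ_2-point on the conic.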